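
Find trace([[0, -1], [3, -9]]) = diagonal: 0 + (-9)
= -9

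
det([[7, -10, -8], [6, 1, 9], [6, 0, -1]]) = (1)*(7)*det([[1, 9], [0, -1]]) + (-1)*(-10)*det([[6, 9], [6, -1]]) + (1)*(-8)*det([[6, 1], [6, 0]])
= -7 + -600 + 48
= -559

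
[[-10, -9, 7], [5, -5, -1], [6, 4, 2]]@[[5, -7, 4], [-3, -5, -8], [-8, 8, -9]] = [[-79, 171, -31], [48, -18, 69], [2, -46, -26]]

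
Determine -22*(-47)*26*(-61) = -1639924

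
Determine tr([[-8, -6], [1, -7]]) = diagonal: (-8) + (-7)
= -15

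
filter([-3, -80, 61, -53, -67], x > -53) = [-3, 61]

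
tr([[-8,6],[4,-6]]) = diagonal: (-8) + (-6)
= -14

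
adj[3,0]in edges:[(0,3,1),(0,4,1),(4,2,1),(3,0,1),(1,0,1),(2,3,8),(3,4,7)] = 1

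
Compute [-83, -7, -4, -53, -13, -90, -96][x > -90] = [-83, -7, -4, -53, -13]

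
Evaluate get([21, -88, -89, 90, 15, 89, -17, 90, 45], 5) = 89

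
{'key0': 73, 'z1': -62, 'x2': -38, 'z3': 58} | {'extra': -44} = {'key0': 73, 'z1': -62, 'x2': -38, 'z3': 58, 'extra': -44}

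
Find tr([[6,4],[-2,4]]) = 10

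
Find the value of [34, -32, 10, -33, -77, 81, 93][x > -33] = keep x where x > -33: 34✓, -32✓, 10✓, -33✗, -77✗, 81✓, 93✓
= [34, -32, 10, 81, 93]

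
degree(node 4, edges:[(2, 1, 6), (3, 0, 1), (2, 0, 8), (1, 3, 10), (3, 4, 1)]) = incident: (3,4)
= 1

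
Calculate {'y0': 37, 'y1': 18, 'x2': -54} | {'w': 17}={'y0': 37, 'y1': 18, 'x2': -54, 'w': 17}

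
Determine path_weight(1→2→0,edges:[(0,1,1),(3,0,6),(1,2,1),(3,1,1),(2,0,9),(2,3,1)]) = w(1→2)=1 + w(2→0)=9
= 10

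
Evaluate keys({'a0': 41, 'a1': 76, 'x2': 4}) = ['a0', 'a1', 'x2']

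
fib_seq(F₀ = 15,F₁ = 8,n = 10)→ [15, 8, 23, 31, 54, 85, 139, 224, 363, 587]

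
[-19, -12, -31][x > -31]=keep x where x > -31: -19✓, -12✓, -31✗
= [-19, -12]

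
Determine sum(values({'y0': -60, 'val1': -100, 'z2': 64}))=(-60) + (-100) + 64
= -96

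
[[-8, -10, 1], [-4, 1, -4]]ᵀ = [[-8, -4], [-10, 1], [1, -4]]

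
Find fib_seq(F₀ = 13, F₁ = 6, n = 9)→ F_2 = F_1 + F_0 = 19
F_3 = F_2 + F_1 = 25
F_4 = F_3 + F_2 = 44
...
= [13, 6, 19, 25, 44, 69, 113, 182, 295]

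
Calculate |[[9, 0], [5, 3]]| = 27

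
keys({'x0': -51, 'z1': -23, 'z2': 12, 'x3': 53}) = ['x0', 'z1', 'z2', 'x3']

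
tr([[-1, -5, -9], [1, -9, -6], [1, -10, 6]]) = diagonal: (-1) + (-9) + 6
= -4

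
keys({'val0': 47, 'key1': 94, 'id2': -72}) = ['val0', 'key1', 'id2']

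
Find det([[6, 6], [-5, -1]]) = (6)*(-1) - (6)*(-5)
= 24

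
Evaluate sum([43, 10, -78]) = -25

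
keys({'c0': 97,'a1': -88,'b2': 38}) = ['c0', 'a1', 'b2']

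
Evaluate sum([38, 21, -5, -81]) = -27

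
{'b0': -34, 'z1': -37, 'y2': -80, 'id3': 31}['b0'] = -34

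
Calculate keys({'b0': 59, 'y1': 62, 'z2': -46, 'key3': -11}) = ['b0', 'y1', 'z2', 'key3']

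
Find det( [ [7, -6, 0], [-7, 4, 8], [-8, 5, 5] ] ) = (1)*(7)*det([[4, 8], [5, 5]]) + (-1)*(-6)*det([[-7, 8], [-8, 5]]) + (1)*(0)*det([[-7, 4], [-8, 5]])
= -140 + 174 + 0
= 34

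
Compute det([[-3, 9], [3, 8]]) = (-3)*(8) - (9)*(3)
= -51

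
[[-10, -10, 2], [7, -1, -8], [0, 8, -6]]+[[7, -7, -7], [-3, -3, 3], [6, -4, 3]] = [[-3, -17, -5], [4, -4, -5], [6, 4, -3]]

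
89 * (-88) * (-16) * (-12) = -1503744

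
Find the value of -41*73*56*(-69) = 11564952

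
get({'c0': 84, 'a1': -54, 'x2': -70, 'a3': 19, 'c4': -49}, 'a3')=19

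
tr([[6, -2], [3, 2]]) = diagonal: 6 + 2
= 8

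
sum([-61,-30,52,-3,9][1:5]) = slice → [-30, 52, -3, 9]
(-30) + 52 + (-3) + 9
= 28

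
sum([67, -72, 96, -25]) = 67 + (-72) + 96 + (-25)
= 66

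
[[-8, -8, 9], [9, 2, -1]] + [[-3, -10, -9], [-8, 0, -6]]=[[-11, -18, 0], [1, 2, -7]]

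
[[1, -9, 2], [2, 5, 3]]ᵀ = [[1, 2], [-9, 5], [2, 3]]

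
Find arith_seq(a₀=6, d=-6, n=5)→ a_0 = 6 + 0*-6 = 6
a_1 = 6 + 1*-6 = 0
a_2 = 6 + 2*-6 = -6
...
= [6, 0, -6, -12, -18]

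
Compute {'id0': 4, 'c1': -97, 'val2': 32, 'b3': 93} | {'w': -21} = {'id0': 4, 'c1': -97, 'val2': 32, 'b3': 93, 'w': -21}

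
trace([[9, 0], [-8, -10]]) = diagonal: 9 + (-10)
= -1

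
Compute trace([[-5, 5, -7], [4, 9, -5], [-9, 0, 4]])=diagonal: (-5) + 9 + 4
= 8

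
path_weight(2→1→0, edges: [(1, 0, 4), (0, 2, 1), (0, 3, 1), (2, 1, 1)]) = 5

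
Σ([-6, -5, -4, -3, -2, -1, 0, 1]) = -20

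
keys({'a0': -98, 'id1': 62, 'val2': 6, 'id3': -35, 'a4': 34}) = ['a0', 'id1', 'val2', 'id3', 'a4']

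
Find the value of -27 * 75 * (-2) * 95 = 384750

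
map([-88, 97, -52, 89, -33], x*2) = -88*2=-176, 97*2=194, -52*2=-104, 89*2=178, -33*2=-66
= [-176, 194, -104, 178, -66]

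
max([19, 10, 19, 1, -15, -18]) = 19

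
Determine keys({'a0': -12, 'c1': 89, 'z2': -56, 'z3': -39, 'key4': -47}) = ['a0', 'c1', 'z2', 'z3', 'key4']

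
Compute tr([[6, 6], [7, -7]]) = diagonal: 6 + (-7)
= -1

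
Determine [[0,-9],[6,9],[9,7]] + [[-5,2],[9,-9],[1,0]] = [[-5, -7], [15, 0], [10, 7]]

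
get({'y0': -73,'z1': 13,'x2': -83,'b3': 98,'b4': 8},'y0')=-73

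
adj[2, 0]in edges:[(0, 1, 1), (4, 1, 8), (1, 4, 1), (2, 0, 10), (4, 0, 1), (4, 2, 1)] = 10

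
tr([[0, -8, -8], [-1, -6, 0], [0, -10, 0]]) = -6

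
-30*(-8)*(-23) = -5520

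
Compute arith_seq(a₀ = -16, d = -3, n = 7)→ [-16, -19, -22, -25, -28, -31, -34]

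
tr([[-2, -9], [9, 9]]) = diagonal: (-2) + 9
= 7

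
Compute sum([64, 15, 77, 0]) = 156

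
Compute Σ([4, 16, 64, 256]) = 340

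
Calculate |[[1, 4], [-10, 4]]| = 44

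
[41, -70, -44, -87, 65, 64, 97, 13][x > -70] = keep x where x > -70: 41✓, -70✗, -44✓, -87✗, 65✓, 64✓, 97✓, 13✓
= [41, -44, 65, 64, 97, 13]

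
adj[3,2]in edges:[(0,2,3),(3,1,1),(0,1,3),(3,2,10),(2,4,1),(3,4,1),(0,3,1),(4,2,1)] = 10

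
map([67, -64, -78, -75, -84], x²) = [4489, 4096, 6084, 5625, 7056]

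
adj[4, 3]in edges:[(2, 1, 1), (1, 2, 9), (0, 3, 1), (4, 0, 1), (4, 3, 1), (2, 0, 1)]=1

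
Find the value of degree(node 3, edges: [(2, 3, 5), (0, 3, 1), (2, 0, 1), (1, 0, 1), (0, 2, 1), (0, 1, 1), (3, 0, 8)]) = incident: (2,3), (0,3), (3,0)
= 3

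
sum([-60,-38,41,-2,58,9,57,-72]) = (-60) + (-38) + 41 + (-2) + 58 + 9 + 57 + (-72)
= -7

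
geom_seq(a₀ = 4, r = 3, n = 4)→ [4, 12, 36, 108]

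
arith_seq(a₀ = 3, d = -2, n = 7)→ [3, 1, -1, -3, -5, -7, -9]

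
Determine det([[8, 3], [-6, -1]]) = (8)*(-1) - (3)*(-6)
= 10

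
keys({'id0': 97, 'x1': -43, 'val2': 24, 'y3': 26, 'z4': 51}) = ['id0', 'x1', 'val2', 'y3', 'z4']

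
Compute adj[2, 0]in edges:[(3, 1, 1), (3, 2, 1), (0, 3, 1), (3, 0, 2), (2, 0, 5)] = 5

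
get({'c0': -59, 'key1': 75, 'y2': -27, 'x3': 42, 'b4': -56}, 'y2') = -27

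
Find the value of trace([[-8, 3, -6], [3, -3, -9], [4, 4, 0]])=-11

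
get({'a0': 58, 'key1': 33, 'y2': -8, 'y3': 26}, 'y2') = -8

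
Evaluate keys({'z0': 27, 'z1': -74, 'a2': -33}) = ['z0', 'z1', 'a2']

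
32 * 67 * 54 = 115776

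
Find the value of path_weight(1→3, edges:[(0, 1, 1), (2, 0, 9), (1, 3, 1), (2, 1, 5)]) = 1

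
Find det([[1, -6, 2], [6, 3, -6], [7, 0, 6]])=(1)*(1)*det([[3, -6], [0, 6]]) + (-1)*(-6)*det([[6, -6], [7, 6]]) + (1)*(2)*det([[6, 3], [7, 0]])
= 18 + 468 + -42
= 444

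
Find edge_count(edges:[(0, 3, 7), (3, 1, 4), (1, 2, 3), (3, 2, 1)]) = 4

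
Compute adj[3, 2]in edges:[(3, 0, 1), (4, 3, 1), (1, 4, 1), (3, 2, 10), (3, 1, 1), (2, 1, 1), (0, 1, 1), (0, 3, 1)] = 10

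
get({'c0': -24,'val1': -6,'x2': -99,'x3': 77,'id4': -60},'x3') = 77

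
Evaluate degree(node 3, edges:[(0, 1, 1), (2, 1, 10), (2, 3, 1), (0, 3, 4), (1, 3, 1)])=incident: (2,3), (0,3), (1,3)
= 3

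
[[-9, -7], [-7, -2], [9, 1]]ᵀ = [[-9, -7, 9], [-7, -2, 1]]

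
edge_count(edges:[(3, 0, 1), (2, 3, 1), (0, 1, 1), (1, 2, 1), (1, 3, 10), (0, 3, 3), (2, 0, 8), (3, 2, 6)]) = 8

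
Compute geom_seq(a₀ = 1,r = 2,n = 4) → a_0 = 1*2^0 = 1
a_1 = 1*2^1 = 2
a_2 = 1*2^2 = 4
...
= [1, 2, 4, 8]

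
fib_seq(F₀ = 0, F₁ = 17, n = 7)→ F_2 = F_1 + F_0 = 17
F_3 = F_2 + F_1 = 34
F_4 = F_3 + F_2 = 51
...
= [0, 17, 17, 34, 51, 85, 136]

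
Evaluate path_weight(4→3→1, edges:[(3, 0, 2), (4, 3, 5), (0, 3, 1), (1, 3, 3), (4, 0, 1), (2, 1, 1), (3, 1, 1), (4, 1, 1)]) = w(4→3)=5 + w(3→1)=1
= 6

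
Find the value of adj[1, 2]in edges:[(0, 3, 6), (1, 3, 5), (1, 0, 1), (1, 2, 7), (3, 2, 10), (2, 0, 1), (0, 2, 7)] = 7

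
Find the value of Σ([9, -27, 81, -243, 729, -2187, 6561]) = 4923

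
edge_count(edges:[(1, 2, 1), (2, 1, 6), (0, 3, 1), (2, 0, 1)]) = 4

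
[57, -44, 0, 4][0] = 57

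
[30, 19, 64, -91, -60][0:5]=[30, 19, 64, -91, -60]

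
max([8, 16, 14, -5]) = 16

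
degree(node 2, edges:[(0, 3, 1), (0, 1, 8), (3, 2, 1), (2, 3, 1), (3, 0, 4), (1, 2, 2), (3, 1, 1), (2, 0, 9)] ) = 4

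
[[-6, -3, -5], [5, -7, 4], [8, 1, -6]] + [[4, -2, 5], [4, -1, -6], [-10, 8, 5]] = [[-2, -5, 0], [9, -8, -2], [-2, 9, -1]]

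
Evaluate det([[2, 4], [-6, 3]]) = (2)*(3) - (4)*(-6)
= 30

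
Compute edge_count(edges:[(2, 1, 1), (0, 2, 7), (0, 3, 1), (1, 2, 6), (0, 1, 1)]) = 5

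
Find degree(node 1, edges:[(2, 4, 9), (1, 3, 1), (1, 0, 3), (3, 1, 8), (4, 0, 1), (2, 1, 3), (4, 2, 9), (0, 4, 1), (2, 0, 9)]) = 4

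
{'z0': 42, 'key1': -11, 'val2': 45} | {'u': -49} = {'z0': 42, 'key1': -11, 'val2': 45, 'u': -49}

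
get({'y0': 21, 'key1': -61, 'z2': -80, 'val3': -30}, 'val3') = -30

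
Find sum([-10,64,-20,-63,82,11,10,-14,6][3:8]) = 26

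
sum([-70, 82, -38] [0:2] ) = 12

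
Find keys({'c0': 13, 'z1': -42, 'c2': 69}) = ['c0', 'z1', 'c2']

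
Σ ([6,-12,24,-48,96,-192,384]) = 258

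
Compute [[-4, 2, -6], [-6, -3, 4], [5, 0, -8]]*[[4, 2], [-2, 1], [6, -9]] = C[0][0] = (-4)*(4) + (2)*(-2) + (-6)*(6) = -56
C[0][1] = (-4)*(2) + (2)*(1) + (-6)*(-9) = 48
C[1][0] = (-6)*(4) + (-3)*(-2) + (4)*(6) = 6
C[1][1] = (-6)*(2) + (-3)*(1) + (4)*(-9) = -51
C[2][0] = (5)*(4) + (0)*(-2) + (-8)*(6) = -28
C[2][1] = (5)*(2) + (0)*(1) + (-8)*(-9) = 82
= [[-56, 48], [6, -51], [-28, 82]]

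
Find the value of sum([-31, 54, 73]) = 96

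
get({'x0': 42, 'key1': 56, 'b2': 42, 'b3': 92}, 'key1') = 56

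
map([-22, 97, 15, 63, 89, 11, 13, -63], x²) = (-22)²=484, (97)²=9409, (15)²=225, (63)²=3969, (89)²=7921, (11)²=121, (13)²=169, (-63)²=3969
= [484, 9409, 225, 3969, 7921, 121, 169, 3969]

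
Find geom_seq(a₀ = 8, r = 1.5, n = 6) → [8.0, 12.0, 18.0, 27.0, 40.5, 60.75]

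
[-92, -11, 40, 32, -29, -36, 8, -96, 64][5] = -36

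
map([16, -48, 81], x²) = [256, 2304, 6561]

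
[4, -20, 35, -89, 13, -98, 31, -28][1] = -20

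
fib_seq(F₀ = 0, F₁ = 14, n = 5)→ [0, 14, 14, 28, 42]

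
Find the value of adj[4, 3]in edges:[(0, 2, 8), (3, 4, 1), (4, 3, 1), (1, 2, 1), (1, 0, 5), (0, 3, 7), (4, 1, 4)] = 1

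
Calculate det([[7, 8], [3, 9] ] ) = 39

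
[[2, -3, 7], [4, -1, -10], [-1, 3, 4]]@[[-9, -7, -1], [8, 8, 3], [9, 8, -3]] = [[21, 18, -32], [-134, -116, 23], [69, 63, -2]]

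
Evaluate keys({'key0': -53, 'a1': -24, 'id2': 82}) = ['key0', 'a1', 'id2']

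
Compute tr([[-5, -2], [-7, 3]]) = -2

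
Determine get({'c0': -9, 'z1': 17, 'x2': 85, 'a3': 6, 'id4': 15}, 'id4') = 15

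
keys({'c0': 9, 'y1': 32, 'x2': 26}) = ['c0', 'y1', 'x2']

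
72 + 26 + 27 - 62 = 63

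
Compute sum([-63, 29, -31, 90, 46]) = (-63) + 29 + (-31) + 90 + 46
= 71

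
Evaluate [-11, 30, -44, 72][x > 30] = keep x where x > 30: -11✗, 30✗, -44✗, 72✓
= [72]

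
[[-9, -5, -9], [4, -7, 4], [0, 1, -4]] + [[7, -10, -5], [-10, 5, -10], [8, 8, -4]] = [[-2, -15, -14], [-6, -2, -6], [8, 9, -8]]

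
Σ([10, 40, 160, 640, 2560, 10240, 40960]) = 54610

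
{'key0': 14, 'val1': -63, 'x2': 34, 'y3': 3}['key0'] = 14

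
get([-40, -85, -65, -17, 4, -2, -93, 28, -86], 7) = 28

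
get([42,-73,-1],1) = -73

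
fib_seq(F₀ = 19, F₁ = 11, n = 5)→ [19, 11, 30, 41, 71]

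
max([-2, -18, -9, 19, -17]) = 19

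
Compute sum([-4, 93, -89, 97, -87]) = 10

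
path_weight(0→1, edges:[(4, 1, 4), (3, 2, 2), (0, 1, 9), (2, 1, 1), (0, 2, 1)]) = 9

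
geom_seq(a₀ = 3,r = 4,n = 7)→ a_0 = 3*4^0 = 3
a_1 = 3*4^1 = 12
a_2 = 3*4^2 = 48
...
= [3, 12, 48, 192, 768, 3072, 12288]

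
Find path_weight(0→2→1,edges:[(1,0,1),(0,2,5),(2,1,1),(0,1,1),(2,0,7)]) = w(0→2)=5 + w(2→1)=1
= 6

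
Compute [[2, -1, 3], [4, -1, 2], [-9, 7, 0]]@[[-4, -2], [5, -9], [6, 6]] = C[0][0] = (2)*(-4) + (-1)*(5) + (3)*(6) = 5
C[0][1] = (2)*(-2) + (-1)*(-9) + (3)*(6) = 23
C[1][0] = (4)*(-4) + (-1)*(5) + (2)*(6) = -9
C[1][1] = (4)*(-2) + (-1)*(-9) + (2)*(6) = 13
C[2][0] = (-9)*(-4) + (7)*(5) + (0)*(6) = 71
C[2][1] = (-9)*(-2) + (7)*(-9) + (0)*(6) = -45
= [[5, 23], [-9, 13], [71, -45]]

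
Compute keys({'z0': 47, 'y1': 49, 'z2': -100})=['z0', 'y1', 'z2']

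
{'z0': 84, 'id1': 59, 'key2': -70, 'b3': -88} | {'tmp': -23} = {'z0': 84, 'id1': 59, 'key2': -70, 'b3': -88, 'tmp': -23}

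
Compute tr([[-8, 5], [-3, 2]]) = -6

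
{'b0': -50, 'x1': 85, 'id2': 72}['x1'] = 85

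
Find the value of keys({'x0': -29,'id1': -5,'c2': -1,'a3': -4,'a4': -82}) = ['x0', 'id1', 'c2', 'a3', 'a4']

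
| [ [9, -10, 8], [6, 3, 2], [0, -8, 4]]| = (1)*(9)*det([[3, 2], [-8, 4]]) + (-1)*(-10)*det([[6, 2], [0, 4]]) + (1)*(8)*det([[6, 3], [0, -8]])
= 252 + 240 + -384
= 108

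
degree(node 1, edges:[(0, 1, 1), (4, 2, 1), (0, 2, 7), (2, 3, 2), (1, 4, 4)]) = incident: (0,1), (1,4)
= 2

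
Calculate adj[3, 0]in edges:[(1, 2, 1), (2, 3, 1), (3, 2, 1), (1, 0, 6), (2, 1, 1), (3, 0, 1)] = 1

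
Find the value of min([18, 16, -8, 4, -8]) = -8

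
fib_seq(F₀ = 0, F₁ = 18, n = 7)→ F_2 = F_1 + F_0 = 18
F_3 = F_2 + F_1 = 36
F_4 = F_3 + F_2 = 54
...
= [0, 18, 18, 36, 54, 90, 144]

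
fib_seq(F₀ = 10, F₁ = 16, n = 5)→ [10, 16, 26, 42, 68]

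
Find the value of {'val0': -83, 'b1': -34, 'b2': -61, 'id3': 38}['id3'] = 38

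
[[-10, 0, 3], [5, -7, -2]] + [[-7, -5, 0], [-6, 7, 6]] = [[-17, -5, 3], [-1, 0, 4]]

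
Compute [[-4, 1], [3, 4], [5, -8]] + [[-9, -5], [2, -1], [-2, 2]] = [[-13, -4], [5, 3], [3, -6]]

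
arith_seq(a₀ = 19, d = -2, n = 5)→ a_0 = 19 + 0*-2 = 19
a_1 = 19 + 1*-2 = 17
a_2 = 19 + 2*-2 = 15
...
= [19, 17, 15, 13, 11]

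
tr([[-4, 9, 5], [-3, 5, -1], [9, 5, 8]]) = diagonal: (-4) + 5 + 8
= 9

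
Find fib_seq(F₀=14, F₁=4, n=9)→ [14, 4, 18, 22, 40, 62, 102, 164, 266]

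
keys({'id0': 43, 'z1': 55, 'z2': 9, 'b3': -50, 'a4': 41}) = ['id0', 'z1', 'z2', 'b3', 'a4']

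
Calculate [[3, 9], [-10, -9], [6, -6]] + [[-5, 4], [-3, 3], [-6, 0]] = [[-2, 13], [-13, -6], [0, -6]]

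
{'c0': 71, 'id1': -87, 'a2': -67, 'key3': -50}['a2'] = -67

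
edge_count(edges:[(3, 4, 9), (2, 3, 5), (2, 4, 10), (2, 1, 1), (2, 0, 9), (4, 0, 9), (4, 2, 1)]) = 7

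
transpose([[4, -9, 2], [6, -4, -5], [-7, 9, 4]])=[[4, 6, -7], [-9, -4, 9], [2, -5, 4]]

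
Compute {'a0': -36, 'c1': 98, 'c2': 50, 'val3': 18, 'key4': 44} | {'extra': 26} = {'a0': -36, 'c1': 98, 'c2': 50, 'val3': 18, 'key4': 44, 'extra': 26}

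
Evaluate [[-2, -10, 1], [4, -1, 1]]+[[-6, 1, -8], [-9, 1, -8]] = [[-8, -9, -7], [-5, 0, -7]]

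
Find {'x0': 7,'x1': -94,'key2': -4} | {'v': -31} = {'x0': 7, 'x1': -94, 'key2': -4, 'v': -31}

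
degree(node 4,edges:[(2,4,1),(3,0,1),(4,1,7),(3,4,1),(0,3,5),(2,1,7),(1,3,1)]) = incident: (2,4), (4,1), (3,4)
= 3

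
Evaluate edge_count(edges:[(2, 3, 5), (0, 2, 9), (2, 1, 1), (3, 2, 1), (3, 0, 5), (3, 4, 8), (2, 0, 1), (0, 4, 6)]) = 8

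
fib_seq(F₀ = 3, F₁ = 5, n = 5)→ [3, 5, 8, 13, 21]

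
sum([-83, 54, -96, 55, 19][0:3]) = -125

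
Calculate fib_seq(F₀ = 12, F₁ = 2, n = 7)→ [12, 2, 14, 16, 30, 46, 76]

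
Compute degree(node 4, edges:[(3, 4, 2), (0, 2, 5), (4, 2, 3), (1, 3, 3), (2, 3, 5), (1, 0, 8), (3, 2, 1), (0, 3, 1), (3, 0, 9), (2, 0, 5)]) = 2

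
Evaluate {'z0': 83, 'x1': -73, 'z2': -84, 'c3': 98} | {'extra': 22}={'z0': 83, 'x1': -73, 'z2': -84, 'c3': 98, 'extra': 22}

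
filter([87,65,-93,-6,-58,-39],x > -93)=keep x where x > -93: 87✓, 65✓, -93✗, -6✓, -58✓, -39✓
= [87, 65, -6, -58, -39]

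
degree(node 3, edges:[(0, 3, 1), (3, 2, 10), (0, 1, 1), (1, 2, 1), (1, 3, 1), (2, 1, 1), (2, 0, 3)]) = incident: (0,3), (3,2), (1,3)
= 3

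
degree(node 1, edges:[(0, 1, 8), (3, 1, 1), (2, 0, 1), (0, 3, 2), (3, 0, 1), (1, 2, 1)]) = 3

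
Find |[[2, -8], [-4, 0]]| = -32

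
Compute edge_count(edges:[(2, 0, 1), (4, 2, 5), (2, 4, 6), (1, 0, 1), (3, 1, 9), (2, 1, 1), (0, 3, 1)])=7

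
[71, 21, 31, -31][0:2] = [71, 21]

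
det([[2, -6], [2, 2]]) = 16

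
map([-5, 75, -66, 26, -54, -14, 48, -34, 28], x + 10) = [5, 85, -56, 36, -44, -4, 58, -24, 38]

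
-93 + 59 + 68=34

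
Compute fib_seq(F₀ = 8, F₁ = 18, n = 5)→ [8, 18, 26, 44, 70]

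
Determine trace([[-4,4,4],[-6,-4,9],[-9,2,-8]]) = -16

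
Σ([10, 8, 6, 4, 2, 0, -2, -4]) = 24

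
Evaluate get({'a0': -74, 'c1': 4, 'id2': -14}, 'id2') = -14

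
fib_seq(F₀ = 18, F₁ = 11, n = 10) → [18, 11, 29, 40, 69, 109, 178, 287, 465, 752]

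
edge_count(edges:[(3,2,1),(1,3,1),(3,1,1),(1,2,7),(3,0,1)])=5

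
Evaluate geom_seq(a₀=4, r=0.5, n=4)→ a_0 = 4*0.5^0 = 4.0
a_1 = 4*0.5^1 = 2.0
a_2 = 4*0.5^2 = 1.0
...
= [4.0, 2.0, 1.0, 0.5]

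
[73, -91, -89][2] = -89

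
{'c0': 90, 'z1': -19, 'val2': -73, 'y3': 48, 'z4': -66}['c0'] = 90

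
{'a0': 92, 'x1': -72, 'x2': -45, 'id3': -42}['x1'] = -72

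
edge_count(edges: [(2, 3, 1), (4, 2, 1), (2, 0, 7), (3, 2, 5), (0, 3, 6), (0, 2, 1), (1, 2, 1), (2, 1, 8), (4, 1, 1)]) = 9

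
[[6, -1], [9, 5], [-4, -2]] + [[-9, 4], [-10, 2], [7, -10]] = [[-3, 3], [-1, 7], [3, -12]]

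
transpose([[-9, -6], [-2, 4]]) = [[-9, -2], [-6, 4]]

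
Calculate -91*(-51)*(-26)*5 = -603330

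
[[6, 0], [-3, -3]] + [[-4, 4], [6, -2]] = [[2, 4], [3, -5]]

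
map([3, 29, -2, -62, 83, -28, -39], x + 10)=[13, 39, 8, -52, 93, -18, -29]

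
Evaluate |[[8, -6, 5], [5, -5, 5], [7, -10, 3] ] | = 85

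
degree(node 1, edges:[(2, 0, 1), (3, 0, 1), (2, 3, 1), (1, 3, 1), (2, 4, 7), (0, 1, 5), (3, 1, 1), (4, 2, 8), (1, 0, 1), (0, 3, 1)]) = incident: (1,3), (0,1), (3,1), (1,0)
= 4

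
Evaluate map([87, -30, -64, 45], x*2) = 87*2=174, -30*2=-60, -64*2=-128, 45*2=90
= [174, -60, -128, 90]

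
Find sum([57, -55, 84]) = 57 + (-55) + 84
= 86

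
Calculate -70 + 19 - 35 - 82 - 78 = -246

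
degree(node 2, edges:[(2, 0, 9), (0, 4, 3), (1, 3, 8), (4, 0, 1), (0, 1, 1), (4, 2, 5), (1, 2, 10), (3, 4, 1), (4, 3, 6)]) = incident: (2,0), (4,2), (1,2)
= 3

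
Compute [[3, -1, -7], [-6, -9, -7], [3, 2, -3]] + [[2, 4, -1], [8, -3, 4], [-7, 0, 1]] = [[5, 3, -8], [2, -12, -3], [-4, 2, -2]]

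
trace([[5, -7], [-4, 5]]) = 10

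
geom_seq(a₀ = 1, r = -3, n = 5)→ a_0 = 1*(-3)^0 = 1
a_1 = 1*(-3)^1 = -3
a_2 = 1*(-3)^2 = 9
...
= [1, -3, 9, -27, 81]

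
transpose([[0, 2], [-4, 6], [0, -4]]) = [[0, -4, 0], [2, 6, -4]]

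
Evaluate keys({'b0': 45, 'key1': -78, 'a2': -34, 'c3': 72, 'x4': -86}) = ['b0', 'key1', 'a2', 'c3', 'x4']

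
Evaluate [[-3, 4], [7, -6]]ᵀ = [[-3, 7], [4, -6]]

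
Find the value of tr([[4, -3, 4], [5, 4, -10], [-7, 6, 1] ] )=diagonal: 4 + 4 + 1
= 9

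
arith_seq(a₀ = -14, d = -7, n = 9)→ [-14, -21, -28, -35, -42, -49, -56, -63, -70]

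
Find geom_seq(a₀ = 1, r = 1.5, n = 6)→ a_0 = 1*1.5^0 = 1.0
a_1 = 1*1.5^1 = 1.5
a_2 = 1*1.5^2 = 2.25
...
= [1.0, 1.5, 2.25, 3.375, 5.0625, 7.59375]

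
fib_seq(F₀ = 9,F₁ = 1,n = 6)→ F_2 = F_1 + F_0 = 10
F_3 = F_2 + F_1 = 11
F_4 = F_3 + F_2 = 21
...
= [9, 1, 10, 11, 21, 32]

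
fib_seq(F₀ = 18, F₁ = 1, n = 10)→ F_2 = F_1 + F_0 = 19
F_3 = F_2 + F_1 = 20
F_4 = F_3 + F_2 = 39
...
= [18, 1, 19, 20, 39, 59, 98, 157, 255, 412]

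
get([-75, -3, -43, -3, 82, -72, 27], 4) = 82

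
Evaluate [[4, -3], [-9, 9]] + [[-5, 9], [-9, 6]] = [[-1, 6], [-18, 15]]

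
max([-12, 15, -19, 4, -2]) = 15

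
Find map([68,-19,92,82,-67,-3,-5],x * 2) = 68*2=136, -19*2=-38, 92*2=184, 82*2=164, -67*2=-134, -3*2=-6, -5*2=-10
= [136, -38, 184, 164, -134, -6, -10]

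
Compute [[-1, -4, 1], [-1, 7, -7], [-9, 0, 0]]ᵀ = [[-1, -1, -9], [-4, 7, 0], [1, -7, 0]]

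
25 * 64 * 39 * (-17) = -1060800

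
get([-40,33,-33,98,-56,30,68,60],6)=68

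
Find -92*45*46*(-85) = 16187400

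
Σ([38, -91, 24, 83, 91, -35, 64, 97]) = 38 + (-91) + 24 + 83 + 91 + (-35) + 64 + 97
= 271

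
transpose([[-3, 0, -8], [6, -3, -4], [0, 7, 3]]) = [[-3, 6, 0], [0, -3, 7], [-8, -4, 3]]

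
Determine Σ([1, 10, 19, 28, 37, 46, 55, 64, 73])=1 + 10 + 19 + 28 + 37 + 46 + 55 + 64 + 73
= 333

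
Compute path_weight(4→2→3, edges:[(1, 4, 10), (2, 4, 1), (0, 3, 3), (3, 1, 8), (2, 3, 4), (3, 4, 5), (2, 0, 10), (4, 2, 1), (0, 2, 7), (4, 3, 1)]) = 5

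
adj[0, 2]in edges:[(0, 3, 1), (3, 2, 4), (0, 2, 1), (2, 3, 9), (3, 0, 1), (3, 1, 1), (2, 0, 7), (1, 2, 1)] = 1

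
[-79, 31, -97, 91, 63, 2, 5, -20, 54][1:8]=[31, -97, 91, 63, 2, 5, -20]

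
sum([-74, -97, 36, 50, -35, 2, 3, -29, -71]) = (-74) + (-97) + 36 + 50 + (-35) + 2 + 3 + (-29) + (-71)
= -215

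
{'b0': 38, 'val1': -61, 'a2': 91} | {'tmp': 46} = {'b0': 38, 'val1': -61, 'a2': 91, 'tmp': 46}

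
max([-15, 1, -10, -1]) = 1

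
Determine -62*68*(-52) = 219232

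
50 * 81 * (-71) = -287550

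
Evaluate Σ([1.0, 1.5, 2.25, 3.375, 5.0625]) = 1.0 + 1.5 + 2.25 + 3.375 + 5.0625
= 13.1875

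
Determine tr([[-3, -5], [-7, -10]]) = -13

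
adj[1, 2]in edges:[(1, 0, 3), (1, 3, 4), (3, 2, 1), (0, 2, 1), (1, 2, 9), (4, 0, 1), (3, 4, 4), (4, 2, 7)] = 9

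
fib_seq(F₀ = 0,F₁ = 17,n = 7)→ F_2 = F_1 + F_0 = 17
F_3 = F_2 + F_1 = 34
F_4 = F_3 + F_2 = 51
...
= [0, 17, 17, 34, 51, 85, 136]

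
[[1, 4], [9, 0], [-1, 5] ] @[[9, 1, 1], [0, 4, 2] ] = [[9, 17, 9], [81, 9, 9], [-9, 19, 9]]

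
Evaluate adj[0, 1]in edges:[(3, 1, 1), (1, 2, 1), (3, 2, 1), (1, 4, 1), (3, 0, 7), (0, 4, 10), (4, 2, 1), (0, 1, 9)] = 9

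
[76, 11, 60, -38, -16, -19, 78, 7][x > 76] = keep x where x > 76: 76✗, 11✗, 60✗, -38✗, -16✗, -19✗, 78✓, 7✗
= [78]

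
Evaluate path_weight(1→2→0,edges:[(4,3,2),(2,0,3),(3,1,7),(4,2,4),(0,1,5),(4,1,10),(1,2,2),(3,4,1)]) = 5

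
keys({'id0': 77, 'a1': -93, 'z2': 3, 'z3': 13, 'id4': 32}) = ['id0', 'a1', 'z2', 'z3', 'id4']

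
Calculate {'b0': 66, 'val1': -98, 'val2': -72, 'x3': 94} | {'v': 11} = {'b0': 66, 'val1': -98, 'val2': -72, 'x3': 94, 'v': 11}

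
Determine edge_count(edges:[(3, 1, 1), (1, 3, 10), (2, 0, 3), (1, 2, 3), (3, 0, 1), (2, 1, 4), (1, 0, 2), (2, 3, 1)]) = 8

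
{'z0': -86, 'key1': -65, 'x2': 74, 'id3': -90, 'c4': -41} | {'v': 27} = {'z0': -86, 'key1': -65, 'x2': 74, 'id3': -90, 'c4': -41, 'v': 27}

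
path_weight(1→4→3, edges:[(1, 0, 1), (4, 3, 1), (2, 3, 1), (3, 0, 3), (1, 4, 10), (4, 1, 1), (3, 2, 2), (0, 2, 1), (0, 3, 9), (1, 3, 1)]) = 11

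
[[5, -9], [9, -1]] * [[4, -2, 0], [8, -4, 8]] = C[0][0] = (5)*(4) + (-9)*(8) = -52
C[0][1] = (5)*(-2) + (-9)*(-4) = 26
C[0][2] = (5)*(0) + (-9)*(8) = -72
C[1][0] = (9)*(4) + (-1)*(8) = 28
C[1][1] = (9)*(-2) + (-1)*(-4) = -14
C[1][2] = (9)*(0) + (-1)*(8) = -8
= [[-52, 26, -72], [28, -14, -8]]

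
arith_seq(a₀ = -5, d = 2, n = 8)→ a_0 = -5 + 0*2 = -5
a_1 = -5 + 1*2 = -3
a_2 = -5 + 2*2 = -1
...
= [-5, -3, -1, 1, 3, 5, 7, 9]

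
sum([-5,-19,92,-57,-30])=(-5) + (-19) + 92 + (-57) + (-30)
= -19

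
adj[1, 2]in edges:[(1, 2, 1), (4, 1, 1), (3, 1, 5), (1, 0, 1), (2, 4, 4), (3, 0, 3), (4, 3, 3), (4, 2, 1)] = 1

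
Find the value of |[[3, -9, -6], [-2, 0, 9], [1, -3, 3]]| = -90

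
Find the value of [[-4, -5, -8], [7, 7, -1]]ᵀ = [[-4, 7], [-5, 7], [-8, -1]]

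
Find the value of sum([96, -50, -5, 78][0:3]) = slice → [96, -50, -5]
96 + (-50) + (-5)
= 41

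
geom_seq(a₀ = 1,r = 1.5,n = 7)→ a_0 = 1*1.5^0 = 1.0
a_1 = 1*1.5^1 = 1.5
a_2 = 1*1.5^2 = 2.25
...
= [1.0, 1.5, 2.25, 3.375, 5.0625, 7.59375, 11.390625]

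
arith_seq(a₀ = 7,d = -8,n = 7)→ [7, -1, -9, -17, -25, -33, -41]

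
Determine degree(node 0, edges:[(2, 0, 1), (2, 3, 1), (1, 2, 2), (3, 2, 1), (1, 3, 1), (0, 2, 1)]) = 2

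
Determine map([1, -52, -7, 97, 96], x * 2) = [2, -104, -14, 194, 192]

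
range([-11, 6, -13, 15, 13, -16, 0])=31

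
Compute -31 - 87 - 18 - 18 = -154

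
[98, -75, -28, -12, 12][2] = -28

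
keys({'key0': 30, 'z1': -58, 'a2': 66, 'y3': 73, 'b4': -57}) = ['key0', 'z1', 'a2', 'y3', 'b4']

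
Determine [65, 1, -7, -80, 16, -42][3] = -80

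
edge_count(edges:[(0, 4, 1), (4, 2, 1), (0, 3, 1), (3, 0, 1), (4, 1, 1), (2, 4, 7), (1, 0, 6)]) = 7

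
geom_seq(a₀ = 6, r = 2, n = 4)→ a_0 = 6*2^0 = 6
a_1 = 6*2^1 = 12
a_2 = 6*2^2 = 24
...
= [6, 12, 24, 48]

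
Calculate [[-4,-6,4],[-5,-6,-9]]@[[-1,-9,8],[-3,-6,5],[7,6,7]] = C[0][0] = (-4)*(-1) + (-6)*(-3) + (4)*(7) = 50
C[0][1] = (-4)*(-9) + (-6)*(-6) + (4)*(6) = 96
C[0][2] = (-4)*(8) + (-6)*(5) + (4)*(7) = -34
C[1][0] = (-5)*(-1) + (-6)*(-3) + (-9)*(7) = -40
C[1][1] = (-5)*(-9) + (-6)*(-6) + (-9)*(6) = 27
C[1][2] = (-5)*(8) + (-6)*(5) + (-9)*(7) = -133
= [[50, 96, -34], [-40, 27, -133]]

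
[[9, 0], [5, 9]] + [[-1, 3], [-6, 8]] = [[8, 3], [-1, 17]]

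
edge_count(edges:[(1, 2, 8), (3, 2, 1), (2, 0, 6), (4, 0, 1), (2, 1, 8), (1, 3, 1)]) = 6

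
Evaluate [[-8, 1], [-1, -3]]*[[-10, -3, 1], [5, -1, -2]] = C[0][0] = (-8)*(-10) + (1)*(5) = 85
C[0][1] = (-8)*(-3) + (1)*(-1) = 23
C[0][2] = (-8)*(1) + (1)*(-2) = -10
C[1][0] = (-1)*(-10) + (-3)*(5) = -5
C[1][1] = (-1)*(-3) + (-3)*(-1) = 6
C[1][2] = (-1)*(1) + (-3)*(-2) = 5
= [[85, 23, -10], [-5, 6, 5]]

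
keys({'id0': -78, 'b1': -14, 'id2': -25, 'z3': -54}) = ['id0', 'b1', 'id2', 'z3']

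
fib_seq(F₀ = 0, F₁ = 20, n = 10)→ [0, 20, 20, 40, 60, 100, 160, 260, 420, 680]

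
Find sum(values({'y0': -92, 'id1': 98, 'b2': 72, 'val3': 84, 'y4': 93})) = (-92) + 98 + 72 + 84 + 93
= 255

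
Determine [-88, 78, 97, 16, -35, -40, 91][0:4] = [-88, 78, 97, 16]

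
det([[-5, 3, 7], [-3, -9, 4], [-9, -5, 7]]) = (1)*(-5)*det([[-9, 4], [-5, 7]]) + (-1)*(3)*det([[-3, 4], [-9, 7]]) + (1)*(7)*det([[-3, -9], [-9, -5]])
= 215 + -45 + -462
= -292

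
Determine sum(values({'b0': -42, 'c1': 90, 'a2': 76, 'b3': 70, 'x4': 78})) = (-42) + 90 + 76 + 70 + 78
= 272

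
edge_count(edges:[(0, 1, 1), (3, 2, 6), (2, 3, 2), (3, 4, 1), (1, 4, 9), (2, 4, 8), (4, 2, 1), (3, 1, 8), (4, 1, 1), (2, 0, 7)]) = 10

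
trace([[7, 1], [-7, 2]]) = diagonal: 7 + 2
= 9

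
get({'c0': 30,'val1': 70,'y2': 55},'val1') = 70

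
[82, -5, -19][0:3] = [82, -5, -19]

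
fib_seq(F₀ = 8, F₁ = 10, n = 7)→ [8, 10, 18, 28, 46, 74, 120]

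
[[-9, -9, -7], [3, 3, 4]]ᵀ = [[-9, 3], [-9, 3], [-7, 4]]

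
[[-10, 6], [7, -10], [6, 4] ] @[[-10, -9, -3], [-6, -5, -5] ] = [[64, 60, 0], [-10, -13, 29], [-84, -74, -38]]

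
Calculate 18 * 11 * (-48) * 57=-541728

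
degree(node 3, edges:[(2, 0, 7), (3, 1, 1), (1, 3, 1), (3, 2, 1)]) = 3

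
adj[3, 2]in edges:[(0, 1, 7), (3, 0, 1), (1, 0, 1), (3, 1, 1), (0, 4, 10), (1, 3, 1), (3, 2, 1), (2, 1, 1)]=1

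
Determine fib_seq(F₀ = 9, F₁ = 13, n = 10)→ [9, 13, 22, 35, 57, 92, 149, 241, 390, 631]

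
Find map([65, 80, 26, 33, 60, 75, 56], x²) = [4225, 6400, 676, 1089, 3600, 5625, 3136]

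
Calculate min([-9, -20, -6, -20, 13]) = -20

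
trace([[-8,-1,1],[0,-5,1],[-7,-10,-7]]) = -20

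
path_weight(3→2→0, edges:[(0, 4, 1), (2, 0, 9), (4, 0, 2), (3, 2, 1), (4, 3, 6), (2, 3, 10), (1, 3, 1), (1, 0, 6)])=w(3→2)=1 + w(2→0)=9
= 10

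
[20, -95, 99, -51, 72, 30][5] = 30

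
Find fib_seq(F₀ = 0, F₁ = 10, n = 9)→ F_2 = F_1 + F_0 = 10
F_3 = F_2 + F_1 = 20
F_4 = F_3 + F_2 = 30
...
= [0, 10, 10, 20, 30, 50, 80, 130, 210]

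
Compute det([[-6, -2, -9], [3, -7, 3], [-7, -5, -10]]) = 48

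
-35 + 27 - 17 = -25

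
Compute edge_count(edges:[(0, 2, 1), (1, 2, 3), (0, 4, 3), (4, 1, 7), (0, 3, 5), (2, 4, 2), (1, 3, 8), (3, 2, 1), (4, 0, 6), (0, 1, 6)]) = 10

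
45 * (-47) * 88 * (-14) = 2605680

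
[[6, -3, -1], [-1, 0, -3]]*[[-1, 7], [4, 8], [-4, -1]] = [[-14, 19], [13, -4]]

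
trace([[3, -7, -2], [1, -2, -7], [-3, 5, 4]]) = diagonal: 3 + (-2) + 4
= 5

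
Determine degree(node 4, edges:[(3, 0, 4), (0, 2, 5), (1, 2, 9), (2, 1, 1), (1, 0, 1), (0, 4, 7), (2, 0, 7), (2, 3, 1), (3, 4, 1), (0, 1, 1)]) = incident: (0,4), (3,4)
= 2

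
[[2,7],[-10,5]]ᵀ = [[2, -10], [7, 5]]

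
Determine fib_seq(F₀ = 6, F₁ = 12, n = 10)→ F_2 = F_1 + F_0 = 18
F_3 = F_2 + F_1 = 30
F_4 = F_3 + F_2 = 48
...
= [6, 12, 18, 30, 48, 78, 126, 204, 330, 534]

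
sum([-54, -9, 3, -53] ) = -113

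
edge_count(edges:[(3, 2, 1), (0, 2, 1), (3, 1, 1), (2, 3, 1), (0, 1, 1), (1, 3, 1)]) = 6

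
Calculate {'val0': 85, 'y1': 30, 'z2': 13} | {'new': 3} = {'val0': 85, 'y1': 30, 'z2': 13, 'new': 3}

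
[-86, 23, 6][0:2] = [-86, 23]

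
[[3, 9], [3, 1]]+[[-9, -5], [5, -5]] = [[-6, 4], [8, -4]]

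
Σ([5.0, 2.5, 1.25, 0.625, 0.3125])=9.6875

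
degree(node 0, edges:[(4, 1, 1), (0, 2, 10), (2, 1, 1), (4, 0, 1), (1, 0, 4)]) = incident: (0,2), (4,0), (1,0)
= 3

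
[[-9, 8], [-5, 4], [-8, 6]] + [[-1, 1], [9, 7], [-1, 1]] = [[-10, 9], [4, 11], [-9, 7]]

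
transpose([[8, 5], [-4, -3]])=[[8, -4], [5, -3]]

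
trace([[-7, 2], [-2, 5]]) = -2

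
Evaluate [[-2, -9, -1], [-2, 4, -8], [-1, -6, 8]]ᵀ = [[-2, -2, -1], [-9, 4, -6], [-1, -8, 8]]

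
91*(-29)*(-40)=105560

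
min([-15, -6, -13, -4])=-15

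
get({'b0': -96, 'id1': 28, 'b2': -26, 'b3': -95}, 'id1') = 28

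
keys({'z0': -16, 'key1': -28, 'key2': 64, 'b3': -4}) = ['z0', 'key1', 'key2', 'b3']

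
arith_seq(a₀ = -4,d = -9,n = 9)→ [-4, -13, -22, -31, -40, -49, -58, -67, -76]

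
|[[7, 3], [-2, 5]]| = (7)*(5) - (3)*(-2)
= 41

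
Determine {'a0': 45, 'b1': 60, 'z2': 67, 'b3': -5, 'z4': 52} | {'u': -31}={'a0': 45, 'b1': 60, 'z2': 67, 'b3': -5, 'z4': 52, 'u': -31}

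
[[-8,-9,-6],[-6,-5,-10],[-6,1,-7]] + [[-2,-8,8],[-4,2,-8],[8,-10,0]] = [[-10, -17, 2], [-10, -3, -18], [2, -9, -7]]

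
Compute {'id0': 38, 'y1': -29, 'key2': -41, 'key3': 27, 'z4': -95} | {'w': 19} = {'id0': 38, 'y1': -29, 'key2': -41, 'key3': 27, 'z4': -95, 'w': 19}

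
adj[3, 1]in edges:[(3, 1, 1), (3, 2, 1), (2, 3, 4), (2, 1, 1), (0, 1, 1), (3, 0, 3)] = 1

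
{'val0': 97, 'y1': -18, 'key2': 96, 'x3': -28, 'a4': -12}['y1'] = -18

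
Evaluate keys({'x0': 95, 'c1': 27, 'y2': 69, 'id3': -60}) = ['x0', 'c1', 'y2', 'id3']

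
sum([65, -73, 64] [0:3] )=56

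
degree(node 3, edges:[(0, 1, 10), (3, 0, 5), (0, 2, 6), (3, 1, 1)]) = incident: (3,0), (3,1)
= 2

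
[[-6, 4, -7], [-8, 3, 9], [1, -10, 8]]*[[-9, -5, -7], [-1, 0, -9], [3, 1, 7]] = [[29, 23, -43], [96, 49, 92], [25, 3, 139]]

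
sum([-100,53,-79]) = -126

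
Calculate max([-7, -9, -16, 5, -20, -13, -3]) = 5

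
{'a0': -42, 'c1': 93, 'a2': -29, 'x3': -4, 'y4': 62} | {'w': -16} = {'a0': -42, 'c1': 93, 'a2': -29, 'x3': -4, 'y4': 62, 'w': -16}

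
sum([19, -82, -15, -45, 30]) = -93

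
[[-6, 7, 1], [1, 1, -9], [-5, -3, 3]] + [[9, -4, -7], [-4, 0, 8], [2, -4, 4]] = [[3, 3, -6], [-3, 1, -1], [-3, -7, 7]]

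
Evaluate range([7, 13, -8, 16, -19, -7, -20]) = 36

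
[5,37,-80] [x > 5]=[37]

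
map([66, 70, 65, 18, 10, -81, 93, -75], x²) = (66)²=4356, (70)²=4900, (65)²=4225, (18)²=324, (10)²=100, (-81)²=6561, (93)²=8649, (-75)²=5625
= [4356, 4900, 4225, 324, 100, 6561, 8649, 5625]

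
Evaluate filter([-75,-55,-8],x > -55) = keep x where x > -55: -75✗, -55✗, -8✓
= [-8]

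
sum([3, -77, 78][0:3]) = 4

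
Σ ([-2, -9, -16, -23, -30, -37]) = (-2) + (-9) + (-16) + (-23) + (-30) + (-37)
= -117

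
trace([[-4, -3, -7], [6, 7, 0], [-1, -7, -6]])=diagonal: (-4) + 7 + (-6)
= -3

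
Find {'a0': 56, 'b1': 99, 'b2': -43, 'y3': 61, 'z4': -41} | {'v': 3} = {'a0': 56, 'b1': 99, 'b2': -43, 'y3': 61, 'z4': -41, 'v': 3}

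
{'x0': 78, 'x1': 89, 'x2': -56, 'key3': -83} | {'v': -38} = {'x0': 78, 'x1': 89, 'x2': -56, 'key3': -83, 'v': -38}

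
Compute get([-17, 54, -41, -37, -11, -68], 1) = 54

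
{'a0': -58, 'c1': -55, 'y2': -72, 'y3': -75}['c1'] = -55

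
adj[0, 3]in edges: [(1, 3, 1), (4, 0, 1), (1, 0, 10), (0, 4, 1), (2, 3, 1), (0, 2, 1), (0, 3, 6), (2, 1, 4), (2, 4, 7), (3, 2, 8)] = 6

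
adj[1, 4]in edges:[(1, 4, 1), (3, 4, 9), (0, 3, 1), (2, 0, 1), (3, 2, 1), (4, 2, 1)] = 1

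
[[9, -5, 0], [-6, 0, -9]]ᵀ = [[9, -6], [-5, 0], [0, -9]]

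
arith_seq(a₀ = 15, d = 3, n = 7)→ [15, 18, 21, 24, 27, 30, 33]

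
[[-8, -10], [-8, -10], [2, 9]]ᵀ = [[-8, -8, 2], [-10, -10, 9]]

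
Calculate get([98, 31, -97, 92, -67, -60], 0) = 98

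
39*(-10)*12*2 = -9360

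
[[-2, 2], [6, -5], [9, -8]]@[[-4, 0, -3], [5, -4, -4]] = [[18, -8, -2], [-49, 20, 2], [-76, 32, 5]]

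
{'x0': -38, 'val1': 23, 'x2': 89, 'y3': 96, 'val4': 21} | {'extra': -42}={'x0': -38, 'val1': 23, 'x2': 89, 'y3': 96, 'val4': 21, 'extra': -42}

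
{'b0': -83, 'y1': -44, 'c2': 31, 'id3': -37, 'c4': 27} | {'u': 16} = {'b0': -83, 'y1': -44, 'c2': 31, 'id3': -37, 'c4': 27, 'u': 16}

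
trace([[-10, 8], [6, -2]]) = -12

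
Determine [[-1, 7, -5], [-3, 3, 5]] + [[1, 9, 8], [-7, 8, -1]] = [[0, 16, 3], [-10, 11, 4]]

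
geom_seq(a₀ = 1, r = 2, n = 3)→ [1, 2, 4]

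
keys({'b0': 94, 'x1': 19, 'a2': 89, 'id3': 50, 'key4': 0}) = ['b0', 'x1', 'a2', 'id3', 'key4']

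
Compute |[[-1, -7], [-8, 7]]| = -63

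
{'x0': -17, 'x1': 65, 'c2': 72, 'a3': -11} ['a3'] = -11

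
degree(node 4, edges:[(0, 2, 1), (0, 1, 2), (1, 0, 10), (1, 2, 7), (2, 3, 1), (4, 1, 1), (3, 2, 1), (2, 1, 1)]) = incident: (4,1)
= 1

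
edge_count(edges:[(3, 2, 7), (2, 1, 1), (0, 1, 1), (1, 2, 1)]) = 4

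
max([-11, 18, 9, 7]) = 18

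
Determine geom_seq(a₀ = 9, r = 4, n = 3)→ a_0 = 9*4^0 = 9
a_1 = 9*4^1 = 36
a_2 = 9*4^2 = 144
= [9, 36, 144]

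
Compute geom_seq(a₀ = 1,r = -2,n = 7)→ a_0 = 1*(-2)^0 = 1
a_1 = 1*(-2)^1 = -2
a_2 = 1*(-2)^2 = 4
...
= [1, -2, 4, -8, 16, -32, 64]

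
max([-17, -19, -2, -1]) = -1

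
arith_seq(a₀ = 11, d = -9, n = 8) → [11, 2, -7, -16, -25, -34, -43, -52]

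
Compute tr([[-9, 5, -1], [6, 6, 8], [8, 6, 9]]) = 6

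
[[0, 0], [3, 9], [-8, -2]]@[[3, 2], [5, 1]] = [[0, 0], [54, 15], [-34, -18]]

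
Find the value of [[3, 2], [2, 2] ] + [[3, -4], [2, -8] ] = [[6, -2], [4, -6]]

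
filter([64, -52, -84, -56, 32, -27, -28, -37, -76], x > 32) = [64]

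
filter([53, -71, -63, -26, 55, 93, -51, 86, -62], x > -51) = [53, -26, 55, 93, 86]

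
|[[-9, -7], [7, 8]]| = -23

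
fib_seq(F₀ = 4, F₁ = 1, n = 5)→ [4, 1, 5, 6, 11]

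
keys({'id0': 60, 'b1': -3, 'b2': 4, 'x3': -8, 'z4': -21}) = ['id0', 'b1', 'b2', 'x3', 'z4']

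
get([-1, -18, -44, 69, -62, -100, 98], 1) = -18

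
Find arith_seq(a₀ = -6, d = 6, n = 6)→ [-6, 0, 6, 12, 18, 24]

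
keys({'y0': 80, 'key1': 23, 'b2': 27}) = ['y0', 'key1', 'b2']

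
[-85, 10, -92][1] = 10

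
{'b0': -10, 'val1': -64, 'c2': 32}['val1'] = -64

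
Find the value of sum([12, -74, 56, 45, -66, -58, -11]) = -96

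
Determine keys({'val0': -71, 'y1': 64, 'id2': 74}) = ['val0', 'y1', 'id2']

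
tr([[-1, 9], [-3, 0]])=diagonal: (-1) + 0
= -1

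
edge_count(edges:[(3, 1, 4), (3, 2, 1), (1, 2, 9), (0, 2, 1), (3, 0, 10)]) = 5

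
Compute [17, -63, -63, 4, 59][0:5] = [17, -63, -63, 4, 59]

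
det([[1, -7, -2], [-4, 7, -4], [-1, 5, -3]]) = (1)*(1)*det([[7, -4], [5, -3]]) + (-1)*(-7)*det([[-4, -4], [-1, -3]]) + (1)*(-2)*det([[-4, 7], [-1, 5]])
= -1 + 56 + 26
= 81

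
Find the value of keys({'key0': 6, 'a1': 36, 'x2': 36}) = ['key0', 'a1', 'x2']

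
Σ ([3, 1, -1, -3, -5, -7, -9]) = 3 + 1 + (-1) + (-3) + (-5) + (-7) + (-9)
= -21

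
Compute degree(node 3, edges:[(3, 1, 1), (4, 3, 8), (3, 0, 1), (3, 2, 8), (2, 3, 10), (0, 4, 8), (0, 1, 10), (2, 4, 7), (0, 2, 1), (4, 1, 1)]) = 5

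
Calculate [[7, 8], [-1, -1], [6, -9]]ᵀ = [[7, -1, 6], [8, -1, -9]]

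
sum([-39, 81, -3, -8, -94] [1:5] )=-24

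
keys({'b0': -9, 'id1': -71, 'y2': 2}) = ['b0', 'id1', 'y2']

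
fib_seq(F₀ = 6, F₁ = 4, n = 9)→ [6, 4, 10, 14, 24, 38, 62, 100, 162]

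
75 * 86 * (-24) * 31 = -4798800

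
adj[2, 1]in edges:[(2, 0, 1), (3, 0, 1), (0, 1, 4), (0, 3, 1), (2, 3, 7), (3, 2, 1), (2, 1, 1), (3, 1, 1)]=1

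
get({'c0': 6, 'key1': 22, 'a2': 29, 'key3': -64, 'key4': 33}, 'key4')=33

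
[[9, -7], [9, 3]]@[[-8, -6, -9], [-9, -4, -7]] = C[0][0] = (9)*(-8) + (-7)*(-9) = -9
C[0][1] = (9)*(-6) + (-7)*(-4) = -26
C[0][2] = (9)*(-9) + (-7)*(-7) = -32
C[1][0] = (9)*(-8) + (3)*(-9) = -99
C[1][1] = (9)*(-6) + (3)*(-4) = -66
C[1][2] = (9)*(-9) + (3)*(-7) = -102
= [[-9, -26, -32], [-99, -66, -102]]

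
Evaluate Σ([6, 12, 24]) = 42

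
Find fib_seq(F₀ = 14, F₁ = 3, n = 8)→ F_2 = F_1 + F_0 = 17
F_3 = F_2 + F_1 = 20
F_4 = F_3 + F_2 = 37
...
= [14, 3, 17, 20, 37, 57, 94, 151]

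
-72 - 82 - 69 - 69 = -292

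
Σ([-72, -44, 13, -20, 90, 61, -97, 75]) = 6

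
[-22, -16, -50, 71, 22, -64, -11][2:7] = [-50, 71, 22, -64, -11]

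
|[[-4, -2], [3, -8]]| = (-4)*(-8) - (-2)*(3)
= 38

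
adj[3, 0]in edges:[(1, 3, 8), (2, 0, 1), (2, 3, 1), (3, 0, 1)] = 1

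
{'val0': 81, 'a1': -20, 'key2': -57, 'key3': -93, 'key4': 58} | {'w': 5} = {'val0': 81, 'a1': -20, 'key2': -57, 'key3': -93, 'key4': 58, 'w': 5}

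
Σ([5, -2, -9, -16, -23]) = -45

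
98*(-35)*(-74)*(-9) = -2284380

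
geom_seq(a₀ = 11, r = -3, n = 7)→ [11, -33, 99, -297, 891, -2673, 8019]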